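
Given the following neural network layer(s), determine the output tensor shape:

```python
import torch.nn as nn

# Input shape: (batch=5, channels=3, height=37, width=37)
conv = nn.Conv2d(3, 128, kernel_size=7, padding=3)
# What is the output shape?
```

Input: (5, 3, 37, 37) -> Output: (5, 128, 37, 37)

Answer: (5, 128, 37, 37)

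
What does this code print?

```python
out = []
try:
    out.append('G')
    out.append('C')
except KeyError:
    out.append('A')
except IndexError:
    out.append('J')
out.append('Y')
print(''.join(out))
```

Execution trace: 'G' (try body) → 'C' (try body, no exception) → 'Y' (after the try/except). Output: GCY

Answer: GCY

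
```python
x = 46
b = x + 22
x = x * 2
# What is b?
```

Trace:
`x = 46` → x = 46
`b = x + 22` → b = 68
`x = x * 2` → x = 92
So b = 68

Answer: 68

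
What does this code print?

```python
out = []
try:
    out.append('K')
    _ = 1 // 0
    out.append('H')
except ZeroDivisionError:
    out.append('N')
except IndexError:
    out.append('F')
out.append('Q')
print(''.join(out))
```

Execution trace: 'K' (try body) → 'N' (except ZeroDivisionError) → 'Q' (after the try/except). Output: KNQ

Answer: KNQ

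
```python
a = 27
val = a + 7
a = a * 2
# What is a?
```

Trace:
`a = 27` → a = 27
`val = a + 7` → val = 34
`a = a * 2` → a = 54
So a = 54

Answer: 54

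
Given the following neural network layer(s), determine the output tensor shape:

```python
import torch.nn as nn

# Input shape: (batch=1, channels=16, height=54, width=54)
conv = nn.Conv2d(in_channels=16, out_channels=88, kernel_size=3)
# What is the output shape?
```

Input: (1, 16, 54, 54) -> Output: (1, 88, 52, 52)

Answer: (1, 88, 52, 52)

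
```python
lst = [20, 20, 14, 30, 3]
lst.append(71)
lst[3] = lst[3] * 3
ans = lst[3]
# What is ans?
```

Trace:
`lst = [20, 20, 14, 30, 3]` → lst = [20, 20, 14, 30, 3]
`lst.append(71)` → lst = [20, 20, 14, 30, 3, 71]
`lst[3] = lst[3] * 3` → lst = [20, 20, 14, 90, 3, 71]
`ans = lst[3]` → ans = 90
So ans = 90

Answer: 90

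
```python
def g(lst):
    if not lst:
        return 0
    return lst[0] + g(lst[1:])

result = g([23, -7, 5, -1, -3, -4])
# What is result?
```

23 + (-7) + 5 + (-1) + (-3) + (-4) + 0 = 13

Answer: 13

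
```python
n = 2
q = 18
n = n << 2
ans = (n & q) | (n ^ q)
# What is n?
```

Trace:
`n = 2` → n = 2
`q = 18` → q = 18
`n = n << 2` → n = 8
`ans = (n & q) | (n ^ q)` → ans = 26
So n = 8

Answer: 8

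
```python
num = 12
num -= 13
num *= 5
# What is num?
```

Trace:
`num = 12` → num = 12
`num -= 13` → num = -1
`num *= 5` → num = -5
So num = -5

Answer: -5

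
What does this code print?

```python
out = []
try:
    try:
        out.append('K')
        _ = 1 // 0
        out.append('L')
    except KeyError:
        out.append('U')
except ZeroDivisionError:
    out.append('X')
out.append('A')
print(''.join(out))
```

Execution trace: 'K' (try body) → 'X' (outer except ZeroDivisionError) → 'A' (after the try/except). Output: KXA

Answer: KXA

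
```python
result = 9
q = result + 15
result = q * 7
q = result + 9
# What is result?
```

Trace:
`result = 9` → result = 9
`q = result + 15` → q = 24
`result = q * 7` → result = 168
`q = result + 9` → q = 177
So result = 168

Answer: 168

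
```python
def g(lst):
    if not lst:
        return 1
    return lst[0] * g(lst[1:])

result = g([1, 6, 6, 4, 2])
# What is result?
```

Product over [1, 6, 6, 4, 2] = 1 * 6 * 6 * 4 * 2 = 288

Answer: 288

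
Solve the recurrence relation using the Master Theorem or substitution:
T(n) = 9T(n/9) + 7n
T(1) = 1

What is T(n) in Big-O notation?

By Master Theorem: a=9, b=9, f(n)=7n. Since log_9(9) = 1 and f(n) = Θ(n^1), Case 2 applies. T(n) = O(n log n).

Answer: O(n log n)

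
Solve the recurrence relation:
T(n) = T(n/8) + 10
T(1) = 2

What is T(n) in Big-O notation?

Each step divides n by 8 and adds 10. After log_8(n) steps we reach T(1)=2. So T(n) = 10·log_8(n) + 2 = O(log n).

Answer: O(log n)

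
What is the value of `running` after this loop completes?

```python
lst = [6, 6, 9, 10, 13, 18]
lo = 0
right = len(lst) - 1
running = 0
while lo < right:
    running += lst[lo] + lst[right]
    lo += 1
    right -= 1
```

Sum of pairs from ends
`running` takes the values: 0 → 24 → 43 → 62

Answer: 62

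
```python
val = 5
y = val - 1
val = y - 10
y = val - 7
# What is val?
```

Trace:
`val = 5` → val = 5
`y = val - 1` → y = 4
`val = y - 10` → val = -6
`y = val - 7` → y = -13
So val = -6

Answer: -6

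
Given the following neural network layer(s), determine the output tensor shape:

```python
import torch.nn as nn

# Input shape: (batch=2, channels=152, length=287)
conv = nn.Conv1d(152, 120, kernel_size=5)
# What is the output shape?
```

Input: (2, 152, 287) -> Output: (2, 120, 283)

Answer: (2, 120, 283)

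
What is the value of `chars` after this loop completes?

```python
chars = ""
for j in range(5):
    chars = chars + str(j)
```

Concatenate digits 0 to 4
`chars` takes the values: "" → "0" → "01" → "012" → "0123" → "01234"

Answer: "01234"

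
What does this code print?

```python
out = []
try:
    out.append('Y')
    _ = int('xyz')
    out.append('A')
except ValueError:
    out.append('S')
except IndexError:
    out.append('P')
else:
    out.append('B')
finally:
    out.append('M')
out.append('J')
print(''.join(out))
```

Execution trace: 'Y' (try body) → 'S' (except ValueError) → 'M' (finally) → 'J' (after the try/except). Output: YSMJ

Answer: YSMJ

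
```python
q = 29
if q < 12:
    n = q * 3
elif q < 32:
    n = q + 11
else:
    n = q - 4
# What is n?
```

Trace:
`q = 29` → q = 29
`if q < 12: ...` → q < 12 is False, q < 32 is True → n = 40
So n = 40

Answer: 40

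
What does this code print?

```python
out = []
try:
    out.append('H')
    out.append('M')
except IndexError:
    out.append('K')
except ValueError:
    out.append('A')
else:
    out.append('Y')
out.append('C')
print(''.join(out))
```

Execution trace: 'H' (try body) → 'M' (try body, no exception) → 'Y' (else) → 'C' (after the try/except). Output: HMYC

Answer: HMYC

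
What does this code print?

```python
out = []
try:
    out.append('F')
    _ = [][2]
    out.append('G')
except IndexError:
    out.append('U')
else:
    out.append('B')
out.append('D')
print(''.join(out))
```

Execution trace: 'F' (try body) → 'U' (except IndexError) → 'D' (after the try/except). Output: FUD

Answer: FUD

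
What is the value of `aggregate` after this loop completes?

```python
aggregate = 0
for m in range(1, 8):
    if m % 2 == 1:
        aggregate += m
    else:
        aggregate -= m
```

Add odd, subtract even
`aggregate` takes the values: 0 → 1 → -1 → 2 → -2 → 3 → -3 → 4

Answer: 4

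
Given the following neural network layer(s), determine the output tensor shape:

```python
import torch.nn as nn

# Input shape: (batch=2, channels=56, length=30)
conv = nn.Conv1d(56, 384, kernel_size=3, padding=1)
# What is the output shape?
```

Input: (2, 56, 30) -> Output: (2, 384, 30)

Answer: (2, 384, 30)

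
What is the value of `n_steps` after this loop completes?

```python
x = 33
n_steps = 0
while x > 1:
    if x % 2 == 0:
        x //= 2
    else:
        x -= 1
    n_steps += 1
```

Steps to reduce 33 to 1
`n_steps` takes the values: 0 → 1 → 2 → 3 → 4 → 5 → 6

Answer: 6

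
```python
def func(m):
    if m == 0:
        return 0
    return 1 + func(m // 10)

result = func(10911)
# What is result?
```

Count of digits of 10911: 5

Answer: 5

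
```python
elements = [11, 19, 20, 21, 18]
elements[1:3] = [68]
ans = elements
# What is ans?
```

Trace:
`elements = [11, 19, 20, 21, 18]` → elements = [11, 19, 20, 21, 18]
`elements[1:3] = [68]` → elements = [11, 68, 21, 18]
`ans = elements` → ans = [11, 68, 21, 18]
So ans = [11, 68, 21, 18]

Answer: [11, 68, 21, 18]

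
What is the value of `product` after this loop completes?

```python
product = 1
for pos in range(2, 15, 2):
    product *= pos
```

Product of even numbers 2 to 14
`product` takes the values: 1 → 2 → 8 → 48 → 384 → 3840 → 46080 → 645120

Answer: 645120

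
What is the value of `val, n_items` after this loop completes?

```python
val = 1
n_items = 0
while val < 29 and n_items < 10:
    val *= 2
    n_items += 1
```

Double until >= 29 or 10 iterations
`val, n_items` takes the values: (1, 0) → (2, 0) → (2, 1) → (4, 1) → (4, 2) → (8, 2) → (8, 3) → (16, 3) → (16, 4) → (32, 4) → (32, 5)

Answer: 32, 5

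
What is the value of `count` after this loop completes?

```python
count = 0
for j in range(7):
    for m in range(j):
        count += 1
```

Triangle number: 0+1+2+...+6
`count` takes the values: 0 → 1 → 2 → 3 → 4 → 5 → 6 → 7 → 8 → 9 → 10 → 11 → 12 → 13 → 14 → 15 → 16 → 17 → 18 → 19 → 20 → 21

Answer: 21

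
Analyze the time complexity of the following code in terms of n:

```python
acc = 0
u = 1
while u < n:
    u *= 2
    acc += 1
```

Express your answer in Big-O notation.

Each loop level contributes: log n. Multiplying the contributions gives O(log n).

Answer: O(log n)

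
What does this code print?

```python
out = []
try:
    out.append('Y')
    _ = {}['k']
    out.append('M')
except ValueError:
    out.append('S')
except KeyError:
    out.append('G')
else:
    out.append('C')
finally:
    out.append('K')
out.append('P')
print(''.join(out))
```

Execution trace: 'Y' (try body) → 'G' (except KeyError) → 'K' (finally) → 'P' (after the try/except). Output: YGKP

Answer: YGKP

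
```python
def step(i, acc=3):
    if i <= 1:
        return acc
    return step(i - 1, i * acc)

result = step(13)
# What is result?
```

Accumulator trace (n, acc): (13, 3) -> (12, 39) -> (11, 468) -> (10, 5148) -> (9, 51480) -> (8, 463320) -> (7, 3706560) -> (6, 25945920) -> (5, 155675520) -> (4, 778377600) -> (3, 3113510400) -> (2, 9340531200) -> (1, 18681062400) -> return 18681062400

Answer: 18681062400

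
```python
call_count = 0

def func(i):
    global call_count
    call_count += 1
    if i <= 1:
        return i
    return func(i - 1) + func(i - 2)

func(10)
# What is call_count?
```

Calls(i) = 1 + Calls(i-1) + Calls(i-2); Calls(0)=Calls(1)=1. For i=10 this gives 177.

Answer: 177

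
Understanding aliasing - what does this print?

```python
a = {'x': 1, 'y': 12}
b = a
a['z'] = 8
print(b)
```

Key concept: dict aliasing.
Step by step:
`a = {'x': 1, 'y': 12}` → a = {'x': 1, 'y': 12}
`b = a` → b = {'x': 1, 'y': 12} (same object as a)
`a['z'] = 8` → a = {'x': 1, 'y': 12, 'z': 8} (same object as b); b = {'x': 1, 'y': 12, 'z': 8} (same object as a)
`print(b)` → prints {'x': 1, 'y': 12, 'z': 8}

Answer: {'x': 1, 'y': 12, 'z': 8}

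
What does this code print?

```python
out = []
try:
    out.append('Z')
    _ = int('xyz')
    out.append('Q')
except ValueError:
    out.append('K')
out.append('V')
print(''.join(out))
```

Execution trace: 'Z' (try body) → 'K' (except ValueError) → 'V' (after the try/except). Output: ZKV

Answer: ZKV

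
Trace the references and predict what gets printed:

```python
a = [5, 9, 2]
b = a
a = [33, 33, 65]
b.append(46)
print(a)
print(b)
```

Key concept: rebinding vs mutation: a is rebound to a new list, b still points at the original.
Step by step:
`a = [5, 9, 2]` → a = [5, 9, 2]
`b = a` → b = [5, 9, 2] (same object as a)
`a = [33, 33, 65]` → a = [33, 33, 65]
`b.append(46)` → b = [5, 9, 2, 46]
`print(a)` → prints [33, 33, 65]
`print(b)` → prints [5, 9, 2, 46]

Answer:
[33, 33, 65]
[5, 9, 2, 46]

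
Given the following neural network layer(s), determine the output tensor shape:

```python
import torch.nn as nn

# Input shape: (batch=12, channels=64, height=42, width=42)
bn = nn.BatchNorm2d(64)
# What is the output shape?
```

Input: (12, 64, 42, 42) -> Output: (12, 64, 42, 42)

Answer: (12, 64, 42, 42)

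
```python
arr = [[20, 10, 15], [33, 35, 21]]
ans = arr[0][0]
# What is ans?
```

Trace:
`arr = [[20, 10, 15], [33, 35, 21]]` → arr = [[20, 10, 15], [33, 35, 21]]
`ans = arr[0][0]` → ans = 20
So ans = 20

Answer: 20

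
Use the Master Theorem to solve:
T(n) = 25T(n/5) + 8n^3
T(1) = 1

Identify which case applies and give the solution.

a=25, b=5, f(n)=8n^3. log_5(25) = 2. Since c=3 > 2 and the regularity condition holds (25(n/5)^3 = (25/5^3)n^3 with 25/5^3 < 1), Case 3 applies: T(n) = Θ(f(n)) = O(n^3).

Answer: O(n^3) - Case 3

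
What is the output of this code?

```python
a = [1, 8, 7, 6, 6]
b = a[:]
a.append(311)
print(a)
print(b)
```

Key concept: slice [:] creates copy.
Step by step:
`a = [1, 8, 7, 6, 6]` → a = [1, 8, 7, 6, 6]
`b = a[:]` → b = [1, 8, 7, 6, 6]
`a.append(311)` → a = [1, 8, 7, 6, 6, 311]
`print(a)` → prints [1, 8, 7, 6, 6, 311]
`print(b)` → prints [1, 8, 7, 6, 6]

Answer:
[1, 8, 7, 6, 6, 311]
[1, 8, 7, 6, 6]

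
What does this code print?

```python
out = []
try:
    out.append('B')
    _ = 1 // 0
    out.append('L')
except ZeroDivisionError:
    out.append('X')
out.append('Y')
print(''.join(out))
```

Execution trace: 'B' (try body) → 'X' (except ZeroDivisionError) → 'Y' (after the try/except). Output: BXY

Answer: BXY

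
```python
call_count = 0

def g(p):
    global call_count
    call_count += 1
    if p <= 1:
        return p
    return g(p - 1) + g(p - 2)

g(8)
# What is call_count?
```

Calls(p) = 1 + Calls(p-1) + Calls(p-2); Calls(0)=Calls(1)=1. For p=8 this gives 67.

Answer: 67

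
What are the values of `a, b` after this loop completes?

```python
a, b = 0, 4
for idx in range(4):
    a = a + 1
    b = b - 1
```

a goes 0→4, b goes 4→0
`a, b` takes the values: (0, 4) → (1, 4) → (1, 3) → (2, 3) → (2, 2) → (3, 2) → (3, 1) → (4, 1) → (4, 0)

Answer: 4, 0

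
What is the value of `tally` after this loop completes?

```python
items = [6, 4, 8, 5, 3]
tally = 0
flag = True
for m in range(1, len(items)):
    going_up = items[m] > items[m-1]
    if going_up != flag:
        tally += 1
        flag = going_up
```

Count direction changes in [6, 4, 8, 5, 3]
`tally` takes the values: 0 → 1 → 2 → 3

Answer: 3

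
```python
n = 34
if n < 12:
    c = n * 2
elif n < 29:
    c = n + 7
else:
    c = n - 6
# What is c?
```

Trace:
`n = 34` → n = 34
`if n < 12: ...` → n < 12 is False, n < 29 is False, take else branch → c = 28
So c = 28

Answer: 28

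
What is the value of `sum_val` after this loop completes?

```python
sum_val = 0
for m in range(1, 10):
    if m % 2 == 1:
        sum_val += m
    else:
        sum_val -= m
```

Add odd, subtract even
`sum_val` takes the values: 0 → 1 → -1 → 2 → -2 → 3 → -3 → 4 → -4 → 5

Answer: 5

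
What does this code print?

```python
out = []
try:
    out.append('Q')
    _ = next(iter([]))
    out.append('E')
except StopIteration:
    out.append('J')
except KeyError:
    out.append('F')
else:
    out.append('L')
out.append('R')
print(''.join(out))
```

Execution trace: 'Q' (try body) → 'J' (except StopIteration) → 'R' (after the try/except). Output: QJR

Answer: QJR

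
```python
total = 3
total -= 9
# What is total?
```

Trace:
`total = 3` → total = 3
`total -= 9` → total = -6
So total = -6

Answer: -6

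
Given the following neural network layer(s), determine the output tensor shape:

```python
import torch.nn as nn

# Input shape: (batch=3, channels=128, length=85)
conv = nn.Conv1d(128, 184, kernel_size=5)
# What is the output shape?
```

Input: (3, 128, 85) -> Output: (3, 184, 81)

Answer: (3, 184, 81)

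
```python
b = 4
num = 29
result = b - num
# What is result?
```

Trace:
`b = 4` → b = 4
`num = 29` → num = 29
`result = b - num` → result = -25
So result = -25

Answer: -25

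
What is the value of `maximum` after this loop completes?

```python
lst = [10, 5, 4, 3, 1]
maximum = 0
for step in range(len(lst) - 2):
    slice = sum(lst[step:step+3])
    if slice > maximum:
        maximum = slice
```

Max sum of 3-element window in [10, 5, 4, 3, 1]
`maximum` takes the values: 0 → 19

Answer: 19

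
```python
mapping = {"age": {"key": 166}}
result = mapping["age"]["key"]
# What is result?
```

Trace:
`mapping = {"age": {"key": 166}}` → mapping = {'age': {'key': 166}}
`result = mapping["age"]["key"]` → result = 166
So result = 166

Answer: 166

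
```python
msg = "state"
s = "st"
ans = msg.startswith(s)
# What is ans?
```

Trace:
`msg = "state"` → msg = 'state'
`s = "st"` → s = 'st'
`ans = msg.startswith(s)` → ans = True
So ans = True

Answer: True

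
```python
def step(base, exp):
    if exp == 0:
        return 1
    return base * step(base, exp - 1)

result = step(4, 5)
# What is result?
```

step(4, 5) = 4 * 4 * 4 * 4 * 4 = 1024

Answer: 1024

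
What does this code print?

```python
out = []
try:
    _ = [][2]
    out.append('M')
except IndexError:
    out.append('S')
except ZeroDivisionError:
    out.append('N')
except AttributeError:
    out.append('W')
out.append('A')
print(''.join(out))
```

Execution trace: 'S' (except IndexError) → 'A' (after the try/except). Output: SA

Answer: SA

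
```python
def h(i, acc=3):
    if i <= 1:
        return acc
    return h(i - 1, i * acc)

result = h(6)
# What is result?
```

Accumulator trace (n, acc): (6, 3) -> (5, 18) -> (4, 90) -> (3, 360) -> (2, 1080) -> (1, 2160) -> return 2160

Answer: 2160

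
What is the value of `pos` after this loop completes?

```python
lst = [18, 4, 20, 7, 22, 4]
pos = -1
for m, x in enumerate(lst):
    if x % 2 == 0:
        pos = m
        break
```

First even number index in [18, 4, 20, 7, 22, 4]
`pos` takes the values: -1 → 0

Answer: 0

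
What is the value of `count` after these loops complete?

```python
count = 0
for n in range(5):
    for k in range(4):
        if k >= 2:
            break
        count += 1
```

Inner breaks at 2, outer runs 5 times
`count` takes the values: 0 → 1 → 2 → 3 → 4 → 5 → 6 → 7 → 8 → 9 → 10

Answer: 10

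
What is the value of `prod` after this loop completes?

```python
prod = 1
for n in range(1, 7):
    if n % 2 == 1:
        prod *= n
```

Product of odd numbers 1 to 6
`prod` takes the values: 1 → 3 → 15

Answer: 15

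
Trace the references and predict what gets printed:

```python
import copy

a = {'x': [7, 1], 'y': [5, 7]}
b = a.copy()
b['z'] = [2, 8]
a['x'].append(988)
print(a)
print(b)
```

Key concept: shallow copy of dict with mutable values.
Step by step:
`a = {'x': [7, 1], 'y': [5, 7]}` → a = {'x': [7, 1], 'y': [5, 7]}
`b = a.copy()` → b = {'x': [7, 1], 'y': [5, 7]}
`b['z'] = [2, 8]` → b = {'x': [7, 1], 'y': [5, 7], 'z': [2, 8]}
`a['x'].append(988)` → a = {'x': [7, 1, 988], 'y': [5, 7]}; b = {'x': [7, 1, 988], 'y': [5, 7], 'z': [2, 8]}
`print(a)` → prints {'x': [7, 1, 988], 'y': [5, 7]}
`print(b)` → prints {'x': [7, 1, 988], 'y': [5, 7], 'z': [2, 8]}

Answer:
{'x': [7, 1, 988], 'y': [5, 7]}
{'x': [7, 1, 988], 'y': [5, 7], 'z': [2, 8]}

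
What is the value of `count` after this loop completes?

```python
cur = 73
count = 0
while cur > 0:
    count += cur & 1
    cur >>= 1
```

Count set bits in 73 (binary: 0b1001001)
`count` takes the values: 0 → 1 → 2 → 3

Answer: 3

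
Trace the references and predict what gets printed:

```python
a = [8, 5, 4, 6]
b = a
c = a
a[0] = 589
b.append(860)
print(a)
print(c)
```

Key concept: multiple aliases.
Step by step:
`a = [8, 5, 4, 6]` → a = [8, 5, 4, 6]
`b = a` → b = [8, 5, 4, 6] (same object as a)
`c = a` → c = [8, 5, 4, 6] (same object as a, b)
`a[0] = 589` → a = [589, 5, 4, 6] (same object as b, c); b = [589, 5, 4, 6] (same object as a, c); c = [589, 5, 4, 6] (same object as a, b)
`b.append(860)` → a = [589, 5, 4, 6, 860] (same object as b, c); b = [589, 5, 4, 6, 860] (same object as a, c); c = [589, 5, 4, 6, 860] (same object as a, b)
`print(a)` → prints [589, 5, 4, 6, 860]
`print(c)` → prints [589, 5, 4, 6, 860]

Answer:
[589, 5, 4, 6, 860]
[589, 5, 4, 6, 860]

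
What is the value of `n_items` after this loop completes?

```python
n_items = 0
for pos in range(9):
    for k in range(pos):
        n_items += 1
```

Triangle number: 0+1+2+...+8
`n_items` takes the values: 0 → 1 → 2 → 3 → 4 → 5 → 6 → 7 → 8 → 9 → 10 → 11 → 12 → 13 → 14 → 15 → 16 → 17 → 18 → 19 → 20 → 21 → 22 → 23 → 24 → 25 → 26 → 27 → 28 → 29 → 30 → 31 → 32 → 33 → 34 → 35 → 36

Answer: 36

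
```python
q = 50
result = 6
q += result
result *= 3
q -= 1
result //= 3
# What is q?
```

Trace:
`q = 50` → q = 50
`result = 6` → result = 6
`q += result` → q = 56
`result *= 3` → result = 18
`q -= 1` → q = 55
`result //= 3` → result = 6
So q = 55

Answer: 55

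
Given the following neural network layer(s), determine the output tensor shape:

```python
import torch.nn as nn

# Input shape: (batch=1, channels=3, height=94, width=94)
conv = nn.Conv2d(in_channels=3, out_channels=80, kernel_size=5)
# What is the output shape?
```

Input: (1, 3, 94, 94) -> Output: (1, 80, 90, 90)

Answer: (1, 80, 90, 90)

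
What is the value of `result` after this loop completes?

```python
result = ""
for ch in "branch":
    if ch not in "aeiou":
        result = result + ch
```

Remove vowels from 'branch'
`result` takes the values: "" → "b" → "br" → "brn" → "brnc" → "brnch"

Answer: "brnch"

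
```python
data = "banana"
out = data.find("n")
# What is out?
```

Trace:
`data = "banana"` → data = 'banana'
`out = data.find("n")` → out = 2
So out = 2

Answer: 2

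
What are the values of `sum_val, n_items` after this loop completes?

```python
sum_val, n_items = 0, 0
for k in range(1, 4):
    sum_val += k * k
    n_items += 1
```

Sum of squares and count
`sum_val, n_items` takes the values: (0, 0) → (1, 0) → (1, 1) → (5, 1) → (5, 2) → (14, 2) → (14, 3)

Answer: 14, 3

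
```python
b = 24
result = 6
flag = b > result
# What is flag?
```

Trace:
`b = 24` → b = 24
`result = 6` → result = 6
`flag = b > result` → flag = True
So flag = True

Answer: True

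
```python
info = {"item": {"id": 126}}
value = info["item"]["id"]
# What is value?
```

Trace:
`info = {"item": {"id": 126}}` → info = {'item': {'id': 126}}
`value = info["item"]["id"]` → value = 126
So value = 126

Answer: 126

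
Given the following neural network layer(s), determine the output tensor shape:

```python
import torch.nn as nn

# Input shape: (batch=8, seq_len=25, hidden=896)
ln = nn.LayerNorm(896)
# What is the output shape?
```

Input: (8, 25, 896) -> Output: (8, 25, 896)

Answer: (8, 25, 896)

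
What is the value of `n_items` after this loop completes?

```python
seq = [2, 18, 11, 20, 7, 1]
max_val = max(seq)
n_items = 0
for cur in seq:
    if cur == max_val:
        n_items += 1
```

Count of max value 20 in [2, 18, 11, 20, 7, 1]
`n_items` takes the values: 0 → 1

Answer: 1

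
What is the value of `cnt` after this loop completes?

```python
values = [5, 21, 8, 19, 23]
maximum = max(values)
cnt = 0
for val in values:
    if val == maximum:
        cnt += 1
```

Count of max value 23 in [5, 21, 8, 19, 23]
`cnt` takes the values: 0 → 1

Answer: 1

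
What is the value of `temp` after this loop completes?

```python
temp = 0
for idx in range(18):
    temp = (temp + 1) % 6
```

Increment mod 6, 18 times = 0
`temp` takes the values: 0 → 1 → 2 → 3 → 4 → 5 → 0 → 1 → 2 → 3 → 4 → 5 → 0 → 1 → 2 → 3 → 4 → 5 → 0

Answer: 0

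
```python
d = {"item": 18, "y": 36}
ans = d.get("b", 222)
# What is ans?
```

Trace:
`d = {"item": 18, "y": 36}` → d = {'item': 18, 'y': 36}
`ans = d.get("b", 222)` → ans = 222
So ans = 222

Answer: 222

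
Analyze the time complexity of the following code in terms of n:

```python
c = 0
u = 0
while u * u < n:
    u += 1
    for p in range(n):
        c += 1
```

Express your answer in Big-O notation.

Each loop level contributes: √n × n. Multiplying the contributions gives O(n√n).

Answer: O(n√n)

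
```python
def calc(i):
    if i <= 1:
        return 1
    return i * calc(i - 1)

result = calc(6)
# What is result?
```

calc(6) = 6 * 5 * 4 * 3 * 2 * 1 = 720

Answer: 720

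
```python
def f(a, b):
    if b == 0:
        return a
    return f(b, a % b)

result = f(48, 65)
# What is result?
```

f(48, 65) -> f(65, 48) -> f(48, 17) -> f(17, 14) -> f(14, 3) -> f(3, 2) -> f(2, 1) -> f(1, 0) -> 1

Answer: 1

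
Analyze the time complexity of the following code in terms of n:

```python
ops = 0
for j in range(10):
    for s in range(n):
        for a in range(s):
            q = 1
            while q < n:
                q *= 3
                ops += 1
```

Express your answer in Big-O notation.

Each loop level contributes: 1 × n × n × log n. Multiplying the contributions gives O(n^2 log n).

Answer: O(n^2 log n)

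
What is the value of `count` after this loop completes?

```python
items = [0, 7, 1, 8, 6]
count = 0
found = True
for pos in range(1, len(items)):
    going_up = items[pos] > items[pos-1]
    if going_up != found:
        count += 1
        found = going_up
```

Count direction changes in [0, 7, 1, 8, 6]
`count` takes the values: 0 → 1 → 2 → 3

Answer: 3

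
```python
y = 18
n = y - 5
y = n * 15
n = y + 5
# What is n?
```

Trace:
`y = 18` → y = 18
`n = y - 5` → n = 13
`y = n * 15` → y = 195
`n = y + 5` → n = 200
So n = 200

Answer: 200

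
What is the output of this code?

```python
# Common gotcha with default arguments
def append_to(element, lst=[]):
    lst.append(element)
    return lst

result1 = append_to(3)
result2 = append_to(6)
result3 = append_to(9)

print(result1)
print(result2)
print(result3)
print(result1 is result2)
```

Key concept: mutable default argument gotcha.
Step by step:
`result1 = append_to(3)` → result1 = [3]
`result2 = append_to(6)` → result1 = [3, 6] (same object as result2); result2 = [3, 6] (same object as result1)
`result3 = append_to(9)` → result1 = [3, 6, 9] (same object as result2, result3); result2 = [3, 6, 9] (same object as result1, result3); result3 = [3, 6, 9] (same object as result1, result2)
`print(result1)` → prints [3, 6, 9]
`print(result2)` → prints [3, 6, 9]
`print(result3)` → prints [3, 6, 9]
`print(result1 is result2)` → prints True

Answer:
[3, 6, 9]
[3, 6, 9]
[3, 6, 9]
True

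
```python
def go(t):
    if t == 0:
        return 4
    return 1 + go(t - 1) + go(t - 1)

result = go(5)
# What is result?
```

go(t) = 1 + 2·go(t-1), go(0)=4. Closed form: (4+1)·2^5 - 1 = 159.

Answer: 159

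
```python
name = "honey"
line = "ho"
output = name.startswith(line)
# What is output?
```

Trace:
`name = "honey"` → name = 'honey'
`line = "ho"` → line = 'ho'
`output = name.startswith(line)` → output = True
So output = True

Answer: True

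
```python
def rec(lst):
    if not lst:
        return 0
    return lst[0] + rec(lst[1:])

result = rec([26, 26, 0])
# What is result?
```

26 + 26 + 0 + 0 = 52

Answer: 52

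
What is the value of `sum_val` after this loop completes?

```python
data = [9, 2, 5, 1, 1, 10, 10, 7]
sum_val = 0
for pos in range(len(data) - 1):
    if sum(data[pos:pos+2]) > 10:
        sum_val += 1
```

Count windows with sum > 10
`sum_val` takes the values: 0 → 1 → 2 → 3 → 4

Answer: 4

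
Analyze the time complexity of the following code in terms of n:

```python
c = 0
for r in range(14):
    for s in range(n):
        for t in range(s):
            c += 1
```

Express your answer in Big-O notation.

Each loop level contributes: 1 × n × n. Multiplying the contributions gives O(n^2).

Answer: O(n^2)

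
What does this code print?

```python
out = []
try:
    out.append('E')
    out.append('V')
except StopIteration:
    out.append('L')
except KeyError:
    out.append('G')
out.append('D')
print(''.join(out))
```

Execution trace: 'E' (try body) → 'V' (try body, no exception) → 'D' (after the try/except). Output: EVD

Answer: EVD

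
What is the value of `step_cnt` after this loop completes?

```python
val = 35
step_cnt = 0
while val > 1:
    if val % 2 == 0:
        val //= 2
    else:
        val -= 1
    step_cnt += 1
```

Steps to reduce 35 to 1
`step_cnt` takes the values: 0 → 1 → 2 → 3 → 4 → 5 → 6 → 7

Answer: 7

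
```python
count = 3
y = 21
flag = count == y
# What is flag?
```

Trace:
`count = 3` → count = 3
`y = 21` → y = 21
`flag = count == y` → flag = False
So flag = False

Answer: False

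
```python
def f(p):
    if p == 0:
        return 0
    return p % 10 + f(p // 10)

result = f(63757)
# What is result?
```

Sum of digits of 63757: 7 + 5 + 7 + 3 + 6 = 28

Answer: 28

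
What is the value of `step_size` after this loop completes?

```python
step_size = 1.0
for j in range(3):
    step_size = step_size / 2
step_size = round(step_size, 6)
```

Halving LR 3 times: 1 / 2^3
`step_size` takes the values: 1.0 → 0.5 → 0.25 → 0.125

Answer: 0.125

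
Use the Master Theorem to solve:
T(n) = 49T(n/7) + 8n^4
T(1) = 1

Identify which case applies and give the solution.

a=49, b=7, f(n)=8n^4. log_7(49) = 2. Since c=4 > 2 and the regularity condition holds (49(n/7)^4 = (49/7^4)n^4 with 49/7^4 < 1), Case 3 applies: T(n) = Θ(f(n)) = O(n^4).

Answer: O(n^4) - Case 3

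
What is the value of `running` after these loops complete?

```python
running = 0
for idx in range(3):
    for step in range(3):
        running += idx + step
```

Sum of all idx+step for idx,step in 3x3
`running` takes the values: 0 → 1 → 3 → 4 → 6 → 9 → 11 → 14 → 18

Answer: 18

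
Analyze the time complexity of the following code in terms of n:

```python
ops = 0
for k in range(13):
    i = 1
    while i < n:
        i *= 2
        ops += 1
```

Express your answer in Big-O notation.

Each loop level contributes: 1 × log n. Multiplying the contributions gives O(log n).

Answer: O(log n)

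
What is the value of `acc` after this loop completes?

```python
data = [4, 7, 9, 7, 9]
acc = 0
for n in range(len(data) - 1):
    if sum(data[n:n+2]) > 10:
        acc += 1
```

Count windows with sum > 10
`acc` takes the values: 0 → 1 → 2 → 3 → 4

Answer: 4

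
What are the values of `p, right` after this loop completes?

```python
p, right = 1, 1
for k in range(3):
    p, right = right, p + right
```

Fibonacci: after 3 iterations
`p, right` takes the values: (1, 1) → (1, 2) → (2, 3) → (3, 5)

Answer: 3, 5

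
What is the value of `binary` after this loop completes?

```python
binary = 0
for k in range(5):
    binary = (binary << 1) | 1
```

Build 5 consecutive 1-bits: 0b11111
`binary` takes the values: 0 → 1 → 3 → 7 → 15 → 31

Answer: 31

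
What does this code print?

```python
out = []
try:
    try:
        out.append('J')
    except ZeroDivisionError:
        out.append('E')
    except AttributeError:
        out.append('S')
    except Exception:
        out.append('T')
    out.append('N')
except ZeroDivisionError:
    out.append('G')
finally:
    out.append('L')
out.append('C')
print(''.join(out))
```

Execution trace: 'J' (inner try body, no exception) → 'N' (try body, no exception) → 'L' (finally) → 'C' (after the try/except). Output: JNLC

Answer: JNLC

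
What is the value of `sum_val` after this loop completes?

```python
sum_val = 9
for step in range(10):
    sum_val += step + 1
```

Start at 9, add 1 to 10 = 64
`sum_val` takes the values: 9 → 10 → 12 → 15 → 19 → 24 → 30 → 37 → 45 → 54 → 64

Answer: 64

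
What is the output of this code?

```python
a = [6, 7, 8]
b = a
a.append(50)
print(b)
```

Key concept: basic list aliasing.
Step by step:
`a = [6, 7, 8]` → a = [6, 7, 8]
`b = a` → b = [6, 7, 8] (same object as a)
`a.append(50)` → a = [6, 7, 8, 50] (same object as b); b = [6, 7, 8, 50] (same object as a)
`print(b)` → prints [6, 7, 8, 50]

Answer: [6, 7, 8, 50]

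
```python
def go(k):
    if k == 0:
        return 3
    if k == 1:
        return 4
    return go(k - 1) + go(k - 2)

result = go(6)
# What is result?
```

Build up from base cases: go(0)=3, go(1)=4, go(2)=7, go(3)=11, go(4)=18, go(5)=29, go(6)=47

Answer: 47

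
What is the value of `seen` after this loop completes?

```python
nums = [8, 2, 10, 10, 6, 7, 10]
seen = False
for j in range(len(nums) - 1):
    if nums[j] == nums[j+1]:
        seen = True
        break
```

Check consecutive duplicates in [8, 2, 10, 10, 6, 7, 10]
`seen` takes the values: False → True

Answer: True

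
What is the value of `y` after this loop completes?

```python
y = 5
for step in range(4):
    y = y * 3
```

Multiply by 3, 4 times: 5 * 3^4 = 405
`y` takes the values: 5 → 15 → 45 → 135 → 405

Answer: 405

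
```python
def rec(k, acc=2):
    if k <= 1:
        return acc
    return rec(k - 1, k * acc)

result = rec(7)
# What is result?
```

Accumulator trace (n, acc): (7, 2) -> (6, 14) -> (5, 84) -> (4, 420) -> (3, 1680) -> (2, 5040) -> (1, 10080) -> return 10080

Answer: 10080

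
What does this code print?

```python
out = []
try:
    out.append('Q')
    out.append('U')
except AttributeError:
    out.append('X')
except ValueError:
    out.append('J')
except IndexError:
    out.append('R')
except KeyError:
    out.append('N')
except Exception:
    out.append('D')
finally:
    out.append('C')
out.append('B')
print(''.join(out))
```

Execution trace: 'Q' (try body) → 'U' (try body, no exception) → 'C' (finally) → 'B' (after the try/except). Output: QUCB

Answer: QUCB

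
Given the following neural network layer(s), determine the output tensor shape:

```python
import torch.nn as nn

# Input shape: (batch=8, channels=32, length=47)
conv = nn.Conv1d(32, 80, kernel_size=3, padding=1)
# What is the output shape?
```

Input: (8, 32, 47) -> Output: (8, 80, 47)

Answer: (8, 80, 47)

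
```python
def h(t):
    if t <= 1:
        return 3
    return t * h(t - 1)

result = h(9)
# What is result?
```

h(9) = 9 * 8 * 7 * 6 * 5 * 4 * 3 * 2 * 3 = 1088640

Answer: 1088640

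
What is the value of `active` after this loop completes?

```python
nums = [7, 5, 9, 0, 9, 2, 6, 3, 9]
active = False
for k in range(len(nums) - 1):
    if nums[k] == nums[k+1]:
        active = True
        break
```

Check consecutive duplicates in [7, 5, 9, 0, 9, 2, 6, 3, 9]
`active` takes the values: False

Answer: False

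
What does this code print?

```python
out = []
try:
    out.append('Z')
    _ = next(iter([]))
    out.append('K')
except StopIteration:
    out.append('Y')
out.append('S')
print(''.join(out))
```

Execution trace: 'Z' (try body) → 'Y' (except StopIteration) → 'S' (after the try/except). Output: ZYS

Answer: ZYS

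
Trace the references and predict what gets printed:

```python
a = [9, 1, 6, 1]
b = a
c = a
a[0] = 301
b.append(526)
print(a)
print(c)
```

Key concept: multiple aliases.
Step by step:
`a = [9, 1, 6, 1]` → a = [9, 1, 6, 1]
`b = a` → b = [9, 1, 6, 1] (same object as a)
`c = a` → c = [9, 1, 6, 1] (same object as a, b)
`a[0] = 301` → a = [301, 1, 6, 1] (same object as b, c); b = [301, 1, 6, 1] (same object as a, c); c = [301, 1, 6, 1] (same object as a, b)
`b.append(526)` → a = [301, 1, 6, 1, 526] (same object as b, c); b = [301, 1, 6, 1, 526] (same object as a, c); c = [301, 1, 6, 1, 526] (same object as a, b)
`print(a)` → prints [301, 1, 6, 1, 526]
`print(c)` → prints [301, 1, 6, 1, 526]

Answer:
[301, 1, 6, 1, 526]
[301, 1, 6, 1, 526]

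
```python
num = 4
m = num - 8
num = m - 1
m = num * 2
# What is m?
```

Trace:
`num = 4` → num = 4
`m = num - 8` → m = -4
`num = m - 1` → num = -5
`m = num * 2` → m = -10
So m = -10

Answer: -10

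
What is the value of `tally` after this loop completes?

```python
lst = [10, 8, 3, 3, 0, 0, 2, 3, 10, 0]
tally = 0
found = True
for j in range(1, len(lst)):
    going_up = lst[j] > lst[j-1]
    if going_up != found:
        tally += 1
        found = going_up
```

Count direction changes in [10, 8, 3, 3, 0, 0, 2, 3, 10, 0]
`tally` takes the values: 0 → 1 → 2 → 3

Answer: 3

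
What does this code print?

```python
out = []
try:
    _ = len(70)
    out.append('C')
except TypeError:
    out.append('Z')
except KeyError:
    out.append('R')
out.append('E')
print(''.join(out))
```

Execution trace: 'Z' (except TypeError) → 'E' (after the try/except). Output: ZE

Answer: ZE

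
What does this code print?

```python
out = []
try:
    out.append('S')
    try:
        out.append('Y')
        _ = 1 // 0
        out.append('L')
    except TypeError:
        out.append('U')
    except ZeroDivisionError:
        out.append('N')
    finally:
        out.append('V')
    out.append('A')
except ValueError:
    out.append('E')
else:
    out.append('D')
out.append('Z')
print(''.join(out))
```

Execution trace: 'S' (try body) → 'Y' (inner try body) → 'N' (inner except ZeroDivisionError) → 'V' (inner finally) → 'A' (try body, no exception) → 'D' (else) → 'Z' (after the try/except). Output: SYNVADZ

Answer: SYNVADZ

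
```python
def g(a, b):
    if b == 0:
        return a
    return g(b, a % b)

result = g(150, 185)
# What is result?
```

g(150, 185) -> g(185, 150) -> g(150, 35) -> g(35, 10) -> g(10, 5) -> g(5, 0) -> 5

Answer: 5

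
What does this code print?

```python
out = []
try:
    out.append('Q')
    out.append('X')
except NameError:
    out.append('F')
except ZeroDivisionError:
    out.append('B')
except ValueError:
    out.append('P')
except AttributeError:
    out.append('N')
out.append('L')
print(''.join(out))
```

Execution trace: 'Q' (try body) → 'X' (try body, no exception) → 'L' (after the try/except). Output: QXL

Answer: QXL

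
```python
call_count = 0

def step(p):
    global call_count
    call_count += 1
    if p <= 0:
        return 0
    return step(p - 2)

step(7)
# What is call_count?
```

Linear recursion stepping by 2: 5 calls from p=7 down to ≤0.

Answer: 5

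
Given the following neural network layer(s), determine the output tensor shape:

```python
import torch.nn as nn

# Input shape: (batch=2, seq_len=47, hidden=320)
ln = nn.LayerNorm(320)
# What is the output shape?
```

Input: (2, 47, 320) -> Output: (2, 47, 320)

Answer: (2, 47, 320)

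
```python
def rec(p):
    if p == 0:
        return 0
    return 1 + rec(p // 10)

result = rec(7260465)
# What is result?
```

Count of digits of 7260465: 7

Answer: 7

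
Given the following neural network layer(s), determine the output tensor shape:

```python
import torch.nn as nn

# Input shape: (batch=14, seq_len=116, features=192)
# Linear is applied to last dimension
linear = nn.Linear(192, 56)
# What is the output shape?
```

Input: (14, 116, 192) -> Output: (14, 116, 56)

Answer: (14, 116, 56)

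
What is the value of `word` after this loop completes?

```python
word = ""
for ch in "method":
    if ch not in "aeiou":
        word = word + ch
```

Remove vowels from 'method'
`word` takes the values: "" → "m" → "mt" → "mth" → "mthd"

Answer: "mthd"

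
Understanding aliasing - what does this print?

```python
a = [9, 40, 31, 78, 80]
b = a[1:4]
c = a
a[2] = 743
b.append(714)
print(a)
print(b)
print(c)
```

Key concept: slice vs alias.
Step by step:
`a = [9, 40, 31, 78, 80]` → a = [9, 40, 31, 78, 80]
`b = a[1:4]` → b = [40, 31, 78]
`c = a` → c = [9, 40, 31, 78, 80] (same object as a)
`a[2] = 743` → a = [9, 40, 743, 78, 80] (same object as c); c = [9, 40, 743, 78, 80] (same object as a)
`b.append(714)` → b = [40, 31, 78, 714]
`print(a)` → prints [9, 40, 743, 78, 80]
`print(b)` → prints [40, 31, 78, 714]
`print(c)` → prints [9, 40, 743, 78, 80]

Answer:
[9, 40, 743, 78, 80]
[40, 31, 78, 714]
[9, 40, 743, 78, 80]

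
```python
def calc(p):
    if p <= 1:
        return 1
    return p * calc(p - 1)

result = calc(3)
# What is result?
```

calc(3) = 3 * 2 * 1 = 6

Answer: 6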